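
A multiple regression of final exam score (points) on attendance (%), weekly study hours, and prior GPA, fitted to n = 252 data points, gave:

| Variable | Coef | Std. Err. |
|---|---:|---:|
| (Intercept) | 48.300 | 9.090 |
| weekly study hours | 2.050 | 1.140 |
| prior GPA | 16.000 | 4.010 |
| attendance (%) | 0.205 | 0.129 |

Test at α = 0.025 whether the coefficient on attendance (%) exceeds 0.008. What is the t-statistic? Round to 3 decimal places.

Read off: b = 0.205, SE = 0.129 for attendance (%).
H₀: β₁ = 0.008 vs H₁: β₁ > 0.008.
t = (0.205 − 0.008) / 0.129 = 1.527.
df = n − k − 1 = 252 − 3 − 1 = 248.
One-sided p ≈ 0.0640, which is ≥ 0.025, so fail to reject H₀.
The data do not give significant evidence that the true slope on attendance (%) exceeds 0.008 points per unit, holding the other predictors fixed.

t = 1.527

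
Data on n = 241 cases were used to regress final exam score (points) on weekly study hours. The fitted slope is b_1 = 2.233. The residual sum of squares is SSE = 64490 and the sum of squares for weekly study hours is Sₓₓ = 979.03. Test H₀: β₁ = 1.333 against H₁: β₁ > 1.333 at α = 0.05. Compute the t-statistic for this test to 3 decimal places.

t = 1.714

MSE = SSE/(n − 2) = 64490/239 = 269.833.
SE(b_1) = √(MSE/Sₓₓ) = √(269.833/979.03) = 0.524988.
t = (2.233 − 1.333) / 0.524988 = 1.714.
df = n − 2 = 239.
One-sided p ≈ 0.0439, which is < 0.05, so reject H₀.
There is evidence that the true slope on weekly study hours exceeds 1.333 points per unit.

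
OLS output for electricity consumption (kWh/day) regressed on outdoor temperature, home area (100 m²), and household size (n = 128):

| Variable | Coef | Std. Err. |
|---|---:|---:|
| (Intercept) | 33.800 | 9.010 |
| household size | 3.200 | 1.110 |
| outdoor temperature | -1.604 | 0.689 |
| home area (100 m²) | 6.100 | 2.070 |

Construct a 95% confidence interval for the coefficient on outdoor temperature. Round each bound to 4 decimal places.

Read off: b = -1.604, SE = 0.689 for outdoor temperature.
df = n − k − 1 = 128 − 3 − 1 = 124.
t* = t_{0.025, 124} = 1.97928.
Margin = t* × SE = 1.97928 × 0.689 = 1.363724.
CI: -1.604 ± 1.363724 → (-2.9677, -0.2403).

(-2.9677, -0.2403)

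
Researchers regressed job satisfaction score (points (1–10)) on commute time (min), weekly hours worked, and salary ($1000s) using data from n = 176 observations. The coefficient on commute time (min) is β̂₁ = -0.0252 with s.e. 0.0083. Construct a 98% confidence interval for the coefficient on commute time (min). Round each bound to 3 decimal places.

(-0.045, -0.006)

df = n − k − 1 = 176 − 3 − 1 = 172.
t* = t_{0.01, 172} = 2.348223.
Margin = t* × SE = 2.348223 × 0.0083 = 0.01949.
CI: -0.0252 ± 0.01949 → (-0.045, -0.006).
With 98% confidence, each one-unit increase in commute time (min) is associated with a change of between -0.045 and -0.006 points (1–10) in job satisfaction score, holding the other predictors fixed.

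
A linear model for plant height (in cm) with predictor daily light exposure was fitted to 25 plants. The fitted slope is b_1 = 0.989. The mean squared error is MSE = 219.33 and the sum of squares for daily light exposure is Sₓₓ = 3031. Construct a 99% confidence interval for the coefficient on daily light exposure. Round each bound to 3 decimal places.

SE(b_1) = √(MSE/Sₓₓ) = √(219.33/3031) = 0.269002.
df = n − 2 = 23.
t* = t_{0.005, 23} = 2.807336.
Margin = t* × SE = 2.807336 × 0.269002 = 0.75518.
CI: 0.989 ± 0.75518 → (0.234, 1.744).
With 99% confidence, each one-unit increase in daily light exposure is associated with a change of between 0.234 and 1.744 cm in plant height.

(0.234, 1.744)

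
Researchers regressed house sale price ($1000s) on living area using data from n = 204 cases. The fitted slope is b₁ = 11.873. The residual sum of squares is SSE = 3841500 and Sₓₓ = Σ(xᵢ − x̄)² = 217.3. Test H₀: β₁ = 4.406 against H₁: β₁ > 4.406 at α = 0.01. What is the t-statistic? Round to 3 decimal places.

MSE = SSE/(n − 2) = 3841500/202 = 19017.3.
SE(b₁) = √(MSE/Sₓₓ) = √(19017.3/217.3) = 9.35502.
t = (11.873 − 4.406) / 9.35502 = 0.798.
df = n − 2 = 202.
One-sided p ≈ 0.2129, which is ≥ 0.01, so fail to reject H₀.
The data do not give significant evidence that the true slope on living area exceeds 4.406 $1000s per unit.

t = 0.798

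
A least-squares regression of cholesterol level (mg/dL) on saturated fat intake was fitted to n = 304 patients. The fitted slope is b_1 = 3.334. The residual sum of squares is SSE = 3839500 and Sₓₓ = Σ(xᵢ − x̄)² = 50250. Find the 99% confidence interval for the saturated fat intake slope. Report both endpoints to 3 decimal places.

MSE = SSE/(n − 2) = 3839500/302 = 12713.6.
SE(b_1) = √(MSE/Sₓₓ) = √(12713.6/50250) = 0.502998.
df = n − 2 = 302.
t* = t_{0.005, 302} = 2.592207.
Margin = t* × SE = 2.592207 × 0.502998 = 1.30387.
CI: 3.334 ± 1.30387 → (2.030, 4.638).
With 99% confidence, each one-unit increase in saturated fat intake is associated with a change of between 2.030 and 4.638 mg/dL in cholesterol level.

(2.030, 4.638)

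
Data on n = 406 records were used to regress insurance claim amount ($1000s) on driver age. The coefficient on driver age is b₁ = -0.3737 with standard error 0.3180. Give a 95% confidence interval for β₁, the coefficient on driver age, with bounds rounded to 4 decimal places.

(-0.9988, 0.2514)

df = n − 2 = 406 − 2 = 404.
t* = t_{0.025, 404} = 1.965853.
Margin = t* × SE = 1.965853 × 0.3180 = 0.625141.
CI: -0.3737 ± 0.625141 → (-0.9988, 0.2514).
With 95% confidence, each one-unit increase in driver age is associated with a change of between -0.9988 and 0.2514 $1000s in insurance claim amount.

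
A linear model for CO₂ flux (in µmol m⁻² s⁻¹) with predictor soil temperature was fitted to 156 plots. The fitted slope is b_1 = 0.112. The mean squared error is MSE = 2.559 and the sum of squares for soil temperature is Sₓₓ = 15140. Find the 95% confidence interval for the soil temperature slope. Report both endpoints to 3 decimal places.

(0.086, 0.138)

SE(b_1) = √(MSE/Sₓₓ) = √(2.559/15140) = 0.0130009.
df = n − 2 = 154.
t* = t_{0.025, 154} = 1.975488.
Margin = t* × SE = 1.975488 × 0.0130009 = 0.02568.
CI: 0.112 ± 0.02568 → (0.086, 0.138).
With 95% confidence, each one-unit increase in soil temperature is associated with a change of between 0.086 and 0.138 µmol m⁻² s⁻¹ in CO₂ flux.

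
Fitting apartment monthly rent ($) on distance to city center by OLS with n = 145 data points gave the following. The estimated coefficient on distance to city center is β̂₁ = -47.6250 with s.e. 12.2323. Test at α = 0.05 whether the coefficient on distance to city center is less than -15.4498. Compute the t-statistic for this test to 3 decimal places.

t = -2.630

H₀: β₁ = -15.4498 vs H₁: β₁ < -15.4498.
t = (β̂₁ − β₁⁰)/SE = (-47.6250 − (-15.4498)) / 12.2323 = -2.630.
df = n − 2 = 145 − 2 = 143.
One-sided p ≈ 0.0047, which is < 0.05, so reject H₀.
There is evidence that the true slope on distance to city center is below -15.4498 $ per unit.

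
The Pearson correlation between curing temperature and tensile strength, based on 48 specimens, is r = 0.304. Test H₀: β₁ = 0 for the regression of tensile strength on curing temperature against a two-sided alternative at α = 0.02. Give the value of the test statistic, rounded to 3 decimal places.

t = r·√(n − 2)/√(1 − r²) = 0.304·√46/√0.907584 = 2.164.
df = n − 2 = 46.
Two-sided p ≈ 0.0357, which is ≥ 0.02, so fail to reject H₀.
The data do not give significant evidence of a linear association between curing temperature and tensile strength.

t = 2.164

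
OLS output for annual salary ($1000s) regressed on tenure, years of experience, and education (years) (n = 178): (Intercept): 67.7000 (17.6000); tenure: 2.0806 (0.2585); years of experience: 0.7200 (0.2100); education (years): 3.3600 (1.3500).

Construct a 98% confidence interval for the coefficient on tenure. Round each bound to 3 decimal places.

Read off: b = 2.0806, SE = 0.2585 for tenure.
df = n − k − 1 = 178 − 3 − 1 = 174.
t* = t_{0.01, 174} = 2.34797.
Margin = t* × SE = 2.34797 × 0.2585 = 0.60695.
CI: 2.0806 ± 0.60695 → (1.474, 2.688).

(1.474, 2.688)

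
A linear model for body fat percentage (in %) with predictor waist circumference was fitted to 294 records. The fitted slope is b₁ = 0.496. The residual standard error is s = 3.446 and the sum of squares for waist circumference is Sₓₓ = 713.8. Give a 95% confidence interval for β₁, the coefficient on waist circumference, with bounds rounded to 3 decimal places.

(0.242, 0.750)

SE(b₁) = s/√Sₓₓ = 3.446/√713.8 = 0.128981.
df = n − 2 = 292.
t* = t_{0.025, 292} = 1.968121.
Margin = t* × SE = 1.968121 × 0.128981 = 0.25385.
CI: 0.496 ± 0.25385 → (0.242, 0.750).
With 95% confidence, each one-unit increase in waist circumference is associated with a change of between 0.242 and 0.750 % in body fat percentage.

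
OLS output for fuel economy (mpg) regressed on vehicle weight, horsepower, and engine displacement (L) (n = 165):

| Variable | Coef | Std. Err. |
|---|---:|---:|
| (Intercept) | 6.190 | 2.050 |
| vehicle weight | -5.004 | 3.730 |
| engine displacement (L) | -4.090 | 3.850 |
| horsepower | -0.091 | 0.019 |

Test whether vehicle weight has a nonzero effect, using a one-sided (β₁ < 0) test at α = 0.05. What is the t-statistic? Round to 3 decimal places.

Read off: b = -5.004, SE = 3.730 for vehicle weight.
H₀: β₁ = 0 vs H₁: β₁ < 0.
t = -5.004 / 3.730 = -1.342.
df = n − k − 1 = 165 − 3 − 1 = 161.
One-sided p ≈ 0.0908, which is ≥ 0.05, so fail to reject H₀.
The data do not give significant evidence that the true slope on vehicle weight is negative, holding the other predictors fixed.

t = -1.342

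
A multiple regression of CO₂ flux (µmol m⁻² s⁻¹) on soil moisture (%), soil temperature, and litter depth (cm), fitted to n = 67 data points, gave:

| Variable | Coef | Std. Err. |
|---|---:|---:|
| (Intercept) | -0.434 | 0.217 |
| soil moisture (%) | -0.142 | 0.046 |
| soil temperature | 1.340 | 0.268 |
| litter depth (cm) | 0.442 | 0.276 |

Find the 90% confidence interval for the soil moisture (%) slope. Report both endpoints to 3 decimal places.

(-0.219, -0.065)

Read off: b = -0.142, SE = 0.046 for soil moisture (%).
df = n − k − 1 = 67 − 3 − 1 = 63.
t* = t_{0.05, 63} = 1.669402.
Margin = t* × SE = 1.669402 × 0.046 = 0.07679.
CI: -0.142 ± 0.07679 → (-0.219, -0.065).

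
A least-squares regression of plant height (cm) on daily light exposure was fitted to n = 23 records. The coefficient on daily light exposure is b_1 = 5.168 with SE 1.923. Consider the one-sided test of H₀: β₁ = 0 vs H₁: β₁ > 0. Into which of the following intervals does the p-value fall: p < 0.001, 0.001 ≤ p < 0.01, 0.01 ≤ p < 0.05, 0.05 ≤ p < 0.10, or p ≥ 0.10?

t = 5.168 / 1.923 = 2.687.
df = n − 2 = 23 − 2 = 21.
One-sided p = P(T_{21} > t) ≈ 0.0069.
So 0.001 ≤ p < 0.01.

0.001 ≤ p < 0.01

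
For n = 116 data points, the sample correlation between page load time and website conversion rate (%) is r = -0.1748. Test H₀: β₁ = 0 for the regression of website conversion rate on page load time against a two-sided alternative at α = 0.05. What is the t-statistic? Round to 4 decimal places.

t = -1.8955

t = r·√(n − 2)/√(1 − r²) = -0.1748·√114/√0.969445 = -1.8955.
df = n − 2 = 114.
Two-sided p ≈ 0.0606, which is ≥ 0.05, so fail to reject H₀.
The data do not give significant evidence of a linear association between page load time and website conversion rate.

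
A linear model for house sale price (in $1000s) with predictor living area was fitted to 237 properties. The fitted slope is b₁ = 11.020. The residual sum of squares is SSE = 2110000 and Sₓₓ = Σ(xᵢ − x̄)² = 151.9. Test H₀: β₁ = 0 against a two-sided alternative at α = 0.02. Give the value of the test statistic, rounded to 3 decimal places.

MSE = SSE/(n − 2) = 2110000/235 = 8978.72.
SE(b₁) = √(MSE/Sₓₓ) = √(8978.72/151.9) = 7.68827.
t = 11.020 / 7.68827 = 1.433.
df = n − 2 = 235.
Two-sided p ≈ 0.1531, which is ≥ 0.02, so fail to reject H₀.
The data do not give significant evidence of an association between living area and house sale price.

t = 1.433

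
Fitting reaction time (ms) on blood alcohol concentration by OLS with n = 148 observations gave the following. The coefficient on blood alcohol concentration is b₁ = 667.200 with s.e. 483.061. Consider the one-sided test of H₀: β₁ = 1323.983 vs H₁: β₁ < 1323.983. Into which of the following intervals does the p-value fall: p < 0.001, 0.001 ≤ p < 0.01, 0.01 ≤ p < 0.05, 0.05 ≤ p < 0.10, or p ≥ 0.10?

t = (667.200 − 1323.983) / 483.061 = -1.360.
df = n − 2 = 148 − 2 = 146.
One-sided p = P(T_{146} < t) ≈ 0.0880.
So 0.05 ≤ p < 0.10.

0.05 ≤ p < 0.10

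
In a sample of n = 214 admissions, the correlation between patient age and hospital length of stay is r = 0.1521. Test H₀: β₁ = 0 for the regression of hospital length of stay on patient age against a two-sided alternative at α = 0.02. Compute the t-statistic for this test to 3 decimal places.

t = r·√(n − 2)/√(1 − r²) = 0.1521·√212/√0.976866 = 2.241.
df = n − 2 = 212.
Two-sided p ≈ 0.0261, which is ≥ 0.02, so fail to reject H₀.
The data do not give significant evidence of a linear association between patient age and hospital length of stay.

t = 2.241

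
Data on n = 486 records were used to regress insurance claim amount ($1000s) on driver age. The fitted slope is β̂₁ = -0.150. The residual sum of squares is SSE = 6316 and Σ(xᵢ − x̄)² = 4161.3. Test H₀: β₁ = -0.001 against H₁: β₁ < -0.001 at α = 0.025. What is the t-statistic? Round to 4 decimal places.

MSE = SSE/(n − 2) = 6316/484 = 13.0496.
SE(β̂₁) = √(MSE/Sₓₓ) = √(13.0496/4161.3) = 0.0559995.
t = (-0.150 − (-0.001)) / 0.0559995 = -2.6607.
df = n − 2 = 484.
One-sided p ≈ 0.0040, which is < 0.025, so reject H₀.
There is evidence that the true slope on driver age is below -0.001 $1000s per unit.

t = -2.6607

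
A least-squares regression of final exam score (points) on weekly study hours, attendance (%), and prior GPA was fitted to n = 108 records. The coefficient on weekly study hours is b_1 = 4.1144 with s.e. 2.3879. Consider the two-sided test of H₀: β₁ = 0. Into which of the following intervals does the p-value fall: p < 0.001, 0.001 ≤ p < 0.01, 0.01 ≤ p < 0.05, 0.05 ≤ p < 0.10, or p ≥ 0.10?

0.05 ≤ p < 0.10

t = 4.1144 / 2.3879 = 1.723.
df = n − k − 1 = 108 − 3 − 1 = 104.
Two-sided p = 2·P(T_{104} > |t|) ≈ 0.0879.
So 0.05 ≤ p < 0.10.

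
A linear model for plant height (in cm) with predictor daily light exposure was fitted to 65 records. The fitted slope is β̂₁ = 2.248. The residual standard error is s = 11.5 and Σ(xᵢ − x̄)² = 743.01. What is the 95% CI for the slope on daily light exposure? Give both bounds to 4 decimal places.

SE(β̂₁) = s/√Sₓₓ = 11.5/√743.01 = 0.421891.
df = n − 2 = 63.
t* = t_{0.025, 63} = 1.998341.
Margin = t* × SE = 1.998341 × 0.421891 = 0.843082.
CI: 2.248 ± 0.843082 → (1.4049, 3.0911).
With 95% confidence, each one-unit increase in daily light exposure is associated with a change of between 1.4049 and 3.0911 cm in plant height.

(1.4049, 3.0911)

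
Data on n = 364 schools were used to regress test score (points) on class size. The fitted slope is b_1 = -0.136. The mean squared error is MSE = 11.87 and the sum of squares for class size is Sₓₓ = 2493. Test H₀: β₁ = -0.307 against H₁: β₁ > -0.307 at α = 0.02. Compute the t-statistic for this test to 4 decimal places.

t = 2.4782

SE(b_1) = √(MSE/Sₓₓ) = √(11.87/2493) = 0.0690024.
t = (-0.136 − (-0.307)) / 0.0690024 = 2.4782.
df = n − 2 = 362.
One-sided p ≈ 0.0068, which is < 0.02, so reject H₀.
There is evidence that the true slope on class size exceeds -0.307 points per unit.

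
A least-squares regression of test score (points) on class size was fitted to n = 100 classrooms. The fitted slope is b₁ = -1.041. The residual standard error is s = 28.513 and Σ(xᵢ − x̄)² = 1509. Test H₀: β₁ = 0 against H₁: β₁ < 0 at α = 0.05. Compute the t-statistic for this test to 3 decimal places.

t = -1.418

SE(b₁) = s/√Sₓₓ = 28.513/√1509 = 0.734004.
t = -1.041 / 0.734004 = -1.418.
df = n − 2 = 98.
One-sided p ≈ 0.0796, which is ≥ 0.05, so fail to reject H₀.
The data do not give significant evidence that the true slope on class size is negative.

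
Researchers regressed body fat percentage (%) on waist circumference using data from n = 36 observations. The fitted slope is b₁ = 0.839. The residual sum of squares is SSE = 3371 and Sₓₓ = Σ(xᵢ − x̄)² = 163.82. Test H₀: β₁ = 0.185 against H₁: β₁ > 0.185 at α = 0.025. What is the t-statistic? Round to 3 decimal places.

t = 0.841

MSE = SSE/(n − 2) = 3371/34 = 99.1471.
SE(b₁) = √(MSE/Sₓₓ) = √(99.1471/163.82) = 0.777959.
t = (0.839 − 0.185) / 0.777959 = 0.841.
df = n − 2 = 34.
One-sided p ≈ 0.2032, which is ≥ 0.025, so fail to reject H₀.
The data do not give significant evidence that the true slope on waist circumference exceeds 0.185 % per unit.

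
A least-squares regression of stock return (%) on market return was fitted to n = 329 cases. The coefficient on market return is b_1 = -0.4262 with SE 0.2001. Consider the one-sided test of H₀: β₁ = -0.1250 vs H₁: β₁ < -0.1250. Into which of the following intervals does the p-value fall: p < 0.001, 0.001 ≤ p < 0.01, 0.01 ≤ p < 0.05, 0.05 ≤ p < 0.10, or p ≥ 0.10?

t = (-0.4262 − (-0.1250)) / 0.2001 = -1.505.
df = n − 2 = 329 − 2 = 327.
One-sided p = P(T_{327} < t) ≈ 0.0666.
So 0.05 ≤ p < 0.10.

0.05 ≤ p < 0.10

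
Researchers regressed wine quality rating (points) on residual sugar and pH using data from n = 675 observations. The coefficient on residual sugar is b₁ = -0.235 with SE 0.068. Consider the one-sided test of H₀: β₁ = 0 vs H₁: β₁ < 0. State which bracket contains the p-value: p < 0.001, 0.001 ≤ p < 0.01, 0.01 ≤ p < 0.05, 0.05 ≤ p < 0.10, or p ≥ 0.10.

p < 0.001

t = -0.235 / 0.068 = -3.456.
df = n − k − 1 = 675 − 2 − 1 = 672.
One-sided p = P(T_{672} < t) ≈ 0.0003.
So p < 0.001.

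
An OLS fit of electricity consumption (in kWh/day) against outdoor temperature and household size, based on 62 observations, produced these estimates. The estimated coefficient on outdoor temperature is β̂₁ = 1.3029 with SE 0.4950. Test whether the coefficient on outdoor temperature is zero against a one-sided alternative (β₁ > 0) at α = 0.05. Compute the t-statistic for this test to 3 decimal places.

t = 2.632

H₀: β₁ = 0 vs H₁: β₁ > 0.
t = (β̂₁ − β₁⁰)/SE = 1.3029 / 0.4950 = 2.632.
df = n − k − 1 = 62 − 2 − 1 = 59.
One-sided p ≈ 0.0054, which is < 0.05, so reject H₀.
There is evidence that the true slope on outdoor temperature is positive, holding the other predictors fixed.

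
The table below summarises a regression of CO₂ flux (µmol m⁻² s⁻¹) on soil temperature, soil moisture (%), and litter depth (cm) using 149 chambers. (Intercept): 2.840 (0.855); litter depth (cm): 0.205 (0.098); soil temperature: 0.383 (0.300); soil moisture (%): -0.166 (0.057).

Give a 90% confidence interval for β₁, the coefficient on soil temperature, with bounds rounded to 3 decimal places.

(-0.114, 0.880)

Read off: b = 0.383, SE = 0.300 for soil temperature.
df = n − k − 1 = 149 − 3 − 1 = 145.
t* = t_{0.05, 145} = 1.65543.
Margin = t* × SE = 1.65543 × 0.300 = 0.49663.
CI: 0.383 ± 0.49663 → (-0.114, 0.880).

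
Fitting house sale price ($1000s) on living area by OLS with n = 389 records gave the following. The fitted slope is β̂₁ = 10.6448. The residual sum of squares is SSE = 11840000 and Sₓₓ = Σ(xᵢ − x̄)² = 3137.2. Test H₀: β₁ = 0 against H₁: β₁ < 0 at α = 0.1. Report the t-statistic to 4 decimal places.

MSE = SSE/(n − 2) = 11840000/387 = 30594.3.
SE(β̂₁) = √(MSE/Sₓₓ) = √(30594.3/3137.2) = 3.12284.
t = 10.6448 / 3.12284 = 3.4087.
df = n − 2 = 387.
One-sided p ≈ 0.9996, which is ≥ 0.1, so fail to reject H₀.
The data do not give significant evidence that the true slope on living area is negative.

t = 3.4087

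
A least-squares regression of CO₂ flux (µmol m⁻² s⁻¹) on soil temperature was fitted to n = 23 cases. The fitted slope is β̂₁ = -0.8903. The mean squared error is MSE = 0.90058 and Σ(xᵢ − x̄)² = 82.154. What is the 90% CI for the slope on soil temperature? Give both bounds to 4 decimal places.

SE(β̂₁) = √(MSE/Sₓₓ) = √(0.90058/82.154) = 0.1047.
df = n − 2 = 21.
t* = t_{0.05, 21} = 1.720743.
Margin = t* × SE = 1.720743 × 0.1047 = 0.180162.
CI: -0.8903 ± 0.180162 → (-1.0705, -0.7101).
With 90% confidence, each one-unit increase in soil temperature is associated with a change of between -1.0705 and -0.7101 µmol m⁻² s⁻¹ in CO₂ flux.

(-1.0705, -0.7101)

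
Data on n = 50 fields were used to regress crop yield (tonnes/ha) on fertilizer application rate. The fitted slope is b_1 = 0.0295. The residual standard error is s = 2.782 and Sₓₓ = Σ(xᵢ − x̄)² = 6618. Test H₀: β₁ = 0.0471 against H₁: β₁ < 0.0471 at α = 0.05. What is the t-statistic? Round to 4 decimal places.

SE(b_1) = s/√Sₓₓ = 2.782/√6618 = 0.0341975.
t = (0.0295 − 0.0471) / 0.0341975 = -0.5147.
df = n − 2 = 48.
One-sided p ≈ 0.3046, which is ≥ 0.05, so fail to reject H₀.
The data do not give significant evidence that the true slope on fertilizer application rate is below 0.0471 tonnes/ha per unit.

t = -0.5147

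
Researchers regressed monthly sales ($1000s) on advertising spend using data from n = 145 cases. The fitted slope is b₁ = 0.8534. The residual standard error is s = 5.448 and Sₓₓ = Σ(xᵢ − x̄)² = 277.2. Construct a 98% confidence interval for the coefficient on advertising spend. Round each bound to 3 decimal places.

SE(b₁) = s/√Sₓₓ = 5.448/√277.2 = 0.32722.
df = n − 2 = 143.
t* = t_{0.01, 143} = 2.352707.
Margin = t* × SE = 2.352707 × 0.32722 = 0.76985.
CI: 0.8534 ± 0.76985 → (0.084, 1.623).
With 98% confidence, each one-unit increase in advertising spend is associated with a change of between 0.084 and 1.623 $1000s in monthly sales.

(0.084, 1.623)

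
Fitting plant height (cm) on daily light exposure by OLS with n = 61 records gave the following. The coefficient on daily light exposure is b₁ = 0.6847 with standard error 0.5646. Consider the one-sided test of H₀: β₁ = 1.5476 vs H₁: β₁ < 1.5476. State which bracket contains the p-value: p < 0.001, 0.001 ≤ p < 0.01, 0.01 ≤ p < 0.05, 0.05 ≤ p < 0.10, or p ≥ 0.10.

0.05 ≤ p < 0.10

t = (0.6847 − 1.5476) / 0.5646 = -1.528.
df = n − 2 = 61 − 2 = 59.
One-sided p = P(T_{59} < t) ≈ 0.0659.
So 0.05 ≤ p < 0.10.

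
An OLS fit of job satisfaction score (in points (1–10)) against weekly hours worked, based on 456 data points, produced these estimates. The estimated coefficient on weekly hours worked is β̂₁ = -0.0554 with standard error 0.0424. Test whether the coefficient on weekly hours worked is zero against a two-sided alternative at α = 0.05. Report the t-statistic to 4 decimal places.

t = -1.3066

H₀: β₁ = 0 vs H₁: β₁ ≠ 0.
t = (β̂₁ − β₁⁰)/SE = -0.0554 / 0.0424 = -1.3066.
df = n − 2 = 456 − 2 = 454.
Two-sided p ≈ 0.1920, which is ≥ 0.05, so fail to reject H₀.
The data do not give significant evidence of an association between weekly hours worked and job satisfaction score.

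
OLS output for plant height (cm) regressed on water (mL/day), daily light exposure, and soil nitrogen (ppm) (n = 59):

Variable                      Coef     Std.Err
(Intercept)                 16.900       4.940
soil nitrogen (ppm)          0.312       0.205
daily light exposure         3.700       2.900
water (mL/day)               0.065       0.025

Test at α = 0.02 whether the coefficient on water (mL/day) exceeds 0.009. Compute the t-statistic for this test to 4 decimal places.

t = 2.2400

Read off: b = 0.065, SE = 0.025 for water (mL/day).
H₀: β₁ = 0.009 vs H₁: β₁ > 0.009.
t = (0.065 − 0.009) / 0.025 = 2.2400.
df = n − k − 1 = 59 − 3 − 1 = 55.
One-sided p ≈ 0.0146, which is < 0.02, so reject H₀.
There is evidence that the true slope on water (mL/day) exceeds 0.009 cm per unit, holding the other predictors fixed.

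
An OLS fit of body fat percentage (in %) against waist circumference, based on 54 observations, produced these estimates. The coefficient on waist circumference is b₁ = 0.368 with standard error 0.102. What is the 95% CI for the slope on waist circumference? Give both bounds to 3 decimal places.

(0.163, 0.573)

df = n − 2 = 54 − 2 = 52.
t* = t_{0.025, 52} = 2.006647.
Margin = t* × SE = 2.006647 × 0.102 = 0.20468.
CI: 0.368 ± 0.20468 → (0.163, 0.573).
With 95% confidence, each one-unit increase in waist circumference is associated with a change of between 0.163 and 0.573 % in body fat percentage.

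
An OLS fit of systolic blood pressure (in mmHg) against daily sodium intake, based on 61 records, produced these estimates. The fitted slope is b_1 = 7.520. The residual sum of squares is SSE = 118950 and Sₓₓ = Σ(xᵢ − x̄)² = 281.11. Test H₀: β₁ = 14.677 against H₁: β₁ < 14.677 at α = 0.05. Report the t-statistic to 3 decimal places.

MSE = SSE/(n − 2) = 118950/59 = 2016.1.
SE(b_1) = √(MSE/Sₓₓ) = √(2016.1/281.11) = 2.67805.
t = (7.520 − 14.677) / 2.67805 = -2.672.
df = n − 2 = 59.
One-sided p ≈ 0.0049, which is < 0.05, so reject H₀.
There is evidence that the true slope on daily sodium intake is below 14.677 mmHg per unit.

t = -2.672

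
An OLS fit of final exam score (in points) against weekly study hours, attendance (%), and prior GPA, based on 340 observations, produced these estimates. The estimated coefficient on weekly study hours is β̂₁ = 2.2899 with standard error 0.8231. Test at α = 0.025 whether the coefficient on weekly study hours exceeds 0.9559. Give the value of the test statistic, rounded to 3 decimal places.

H₀: β₁ = 0.9559 vs H₁: β₁ > 0.9559.
t = (β̂₁ − β₁⁰)/SE = (2.2899 − 0.9559) / 0.8231 = 1.621.
df = n − k − 1 = 340 − 3 − 1 = 336.
One-sided p ≈ 0.0530, which is ≥ 0.025, so fail to reject H₀.
The data do not give significant evidence that the true slope on weekly study hours exceeds 0.9559 points per unit, holding the other predictors fixed.

t = 1.621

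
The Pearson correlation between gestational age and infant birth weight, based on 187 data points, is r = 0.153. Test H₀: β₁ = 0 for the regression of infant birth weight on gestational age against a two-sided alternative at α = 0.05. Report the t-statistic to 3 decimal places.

t = r·√(n − 2)/√(1 − r²) = 0.153·√185/√0.976591 = 2.106.
df = n − 2 = 185.
Two-sided p ≈ 0.0366, which is < 0.05, so reject H₀.
There is evidence of a linear association between gestational age and infant birth weight.

t = 2.106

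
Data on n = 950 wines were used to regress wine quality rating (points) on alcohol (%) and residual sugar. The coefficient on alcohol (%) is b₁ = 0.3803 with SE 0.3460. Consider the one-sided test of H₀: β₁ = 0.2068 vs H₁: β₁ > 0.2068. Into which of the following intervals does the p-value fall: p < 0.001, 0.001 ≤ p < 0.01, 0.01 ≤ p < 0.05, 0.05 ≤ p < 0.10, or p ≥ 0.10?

p ≥ 0.10

t = (0.3803 − 0.2068) / 0.3460 = 0.501.
df = n − k − 1 = 950 − 2 − 1 = 947.
One-sided p = P(T_{947} > t) ≈ 0.3081.
So p ≥ 0.10.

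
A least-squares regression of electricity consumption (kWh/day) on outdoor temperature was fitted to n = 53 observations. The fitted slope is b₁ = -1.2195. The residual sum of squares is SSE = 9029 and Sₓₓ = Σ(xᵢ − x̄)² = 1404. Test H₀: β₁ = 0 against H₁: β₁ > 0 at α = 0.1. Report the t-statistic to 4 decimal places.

t = -3.4342

MSE = SSE/(n − 2) = 9029/51 = 177.039.
SE(b₁) = √(MSE/Sₓₓ) = √(177.039/1404) = 0.3551.
t = -1.2195 / 0.3551 = -3.4342.
df = n − 2 = 51.
One-sided p ≈ 0.9994, which is ≥ 0.1, so fail to reject H₀.
The data do not give significant evidence that the true slope on outdoor temperature is positive.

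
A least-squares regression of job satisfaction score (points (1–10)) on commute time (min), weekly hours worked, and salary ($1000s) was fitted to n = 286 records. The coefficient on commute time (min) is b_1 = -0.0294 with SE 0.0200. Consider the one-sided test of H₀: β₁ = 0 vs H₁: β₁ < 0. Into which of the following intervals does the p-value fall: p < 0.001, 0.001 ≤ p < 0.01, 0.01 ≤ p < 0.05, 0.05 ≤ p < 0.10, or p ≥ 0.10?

t = -0.0294 / 0.0200 = -1.470.
df = n − k − 1 = 286 − 3 − 1 = 282.
One-sided p = P(T_{282} < t) ≈ 0.0713.
So 0.05 ≤ p < 0.10.

0.05 ≤ p < 0.10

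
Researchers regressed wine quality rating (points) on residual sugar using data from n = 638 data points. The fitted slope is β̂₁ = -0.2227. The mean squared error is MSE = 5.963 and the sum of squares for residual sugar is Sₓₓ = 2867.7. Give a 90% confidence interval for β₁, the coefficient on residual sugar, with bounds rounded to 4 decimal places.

(-0.2978, -0.1476)

SE(β̂₁) = √(MSE/Sₓₓ) = √(5.963/2867.7) = 0.0456001.
df = n − 2 = 636.
t* = t_{0.05, 636} = 1.647253.
Margin = t* × SE = 1.647253 × 0.0456001 = 0.075115.
CI: -0.2227 ± 0.075115 → (-0.2978, -0.1476).
With 90% confidence, each one-unit increase in residual sugar is associated with a change of between -0.2978 and -0.1476 points in wine quality rating.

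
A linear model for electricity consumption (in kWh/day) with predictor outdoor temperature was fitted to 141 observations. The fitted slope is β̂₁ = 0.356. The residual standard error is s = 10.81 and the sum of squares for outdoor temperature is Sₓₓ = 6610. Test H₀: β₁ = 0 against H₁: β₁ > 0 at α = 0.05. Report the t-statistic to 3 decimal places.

SE(β̂₁) = s/√Sₓₓ = 10.81/√6610 = 0.132961.
t = 0.356 / 0.132961 = 2.677.
df = n − 2 = 139.
One-sided p ≈ 0.0042, which is < 0.05, so reject H₀.
There is evidence that the true slope on outdoor temperature is positive.

t = 2.677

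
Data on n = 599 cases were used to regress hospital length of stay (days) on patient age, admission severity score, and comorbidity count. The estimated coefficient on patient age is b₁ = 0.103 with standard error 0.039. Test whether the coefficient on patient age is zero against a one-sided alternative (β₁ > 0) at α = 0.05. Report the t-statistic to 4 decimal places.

H₀: β₁ = 0 vs H₁: β₁ > 0.
t = (b₁ − β₁⁰)/SE = 0.103 / 0.039 = 2.6410.
df = n − k − 1 = 599 − 3 − 1 = 595.
One-sided p ≈ 0.0042, which is < 0.05, so reject H₀.
There is evidence that the true slope on patient age is positive, holding the other predictors fixed.

t = 2.6410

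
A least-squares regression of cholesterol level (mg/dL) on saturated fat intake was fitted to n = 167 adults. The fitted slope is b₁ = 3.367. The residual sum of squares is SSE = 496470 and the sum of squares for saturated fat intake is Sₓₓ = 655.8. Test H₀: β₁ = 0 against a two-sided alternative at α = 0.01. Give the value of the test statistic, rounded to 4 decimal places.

MSE = SSE/(n − 2) = 496470/165 = 3008.91.
SE(b₁) = √(MSE/Sₓₓ) = √(3008.91/655.8) = 2.142.
t = 3.367 / 2.142 = 1.5719.
df = n − 2 = 165.
Two-sided p ≈ 0.1179, which is ≥ 0.01, so fail to reject H₀.
The data do not give significant evidence of an association between saturated fat intake and cholesterol level.

t = 1.5719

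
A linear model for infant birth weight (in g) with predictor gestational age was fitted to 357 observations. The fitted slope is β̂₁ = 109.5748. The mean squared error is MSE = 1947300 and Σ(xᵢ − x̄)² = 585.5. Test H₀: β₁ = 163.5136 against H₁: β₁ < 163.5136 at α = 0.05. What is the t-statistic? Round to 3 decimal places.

t = -0.935

SE(β̂₁) = √(MSE/Sₓₓ) = √(1.9473e+06/585.5) = 57.6704.
t = (109.5748 − 163.5136) / 57.6704 = -0.935.
df = n − 2 = 355.
One-sided p ≈ 0.1751, which is ≥ 0.05, so fail to reject H₀.
The data do not give significant evidence that the true slope on gestational age is below 163.5136 g per unit.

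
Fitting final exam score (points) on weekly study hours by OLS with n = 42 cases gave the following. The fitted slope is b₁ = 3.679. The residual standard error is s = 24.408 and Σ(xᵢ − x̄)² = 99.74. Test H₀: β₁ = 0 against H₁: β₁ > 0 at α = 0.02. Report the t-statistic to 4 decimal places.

t = 1.5053

SE(b₁) = s/√Sₓₓ = 24.408/√99.74 = 2.44398.
t = 3.679 / 2.44398 = 1.5053.
df = n − 2 = 40.
One-sided p ≈ 0.0700, which is ≥ 0.02, so fail to reject H₀.
The data do not give significant evidence that the true slope on weekly study hours is positive.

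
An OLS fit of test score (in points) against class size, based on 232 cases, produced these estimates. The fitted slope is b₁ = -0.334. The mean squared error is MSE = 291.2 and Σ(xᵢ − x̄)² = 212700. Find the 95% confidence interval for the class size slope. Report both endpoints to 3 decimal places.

(-0.407, -0.261)

SE(b₁) = √(MSE/Sₓₓ) = √(291.2/212700) = 0.0370009.
df = n − 2 = 230.
t* = t_{0.025, 230} = 1.970332.
Margin = t* × SE = 1.970332 × 0.0370009 = 0.07290.
CI: -0.334 ± 0.07290 → (-0.407, -0.261).
With 95% confidence, each one-unit increase in class size is associated with a change of between -0.407 and -0.261 points in test score.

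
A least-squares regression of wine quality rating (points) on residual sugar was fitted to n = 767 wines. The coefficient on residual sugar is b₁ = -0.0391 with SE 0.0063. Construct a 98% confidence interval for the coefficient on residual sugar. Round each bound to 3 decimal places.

df = n − 2 = 767 − 2 = 765.
t* = t_{0.01, 765} = 2.331232.
Margin = t* × SE = 2.331232 × 0.0063 = 0.01469.
CI: -0.0391 ± 0.01469 → (-0.054, -0.024).
With 98% confidence, each one-unit increase in residual sugar is associated with a change of between -0.054 and -0.024 points in wine quality rating.

(-0.054, -0.024)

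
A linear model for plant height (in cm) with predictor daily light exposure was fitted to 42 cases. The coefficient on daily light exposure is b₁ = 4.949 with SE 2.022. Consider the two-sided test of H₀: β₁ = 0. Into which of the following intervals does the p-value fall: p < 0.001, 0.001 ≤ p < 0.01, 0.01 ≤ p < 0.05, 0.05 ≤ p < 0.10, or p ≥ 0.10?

0.01 ≤ p < 0.05

t = 4.949 / 2.022 = 2.448.
df = n − 2 = 42 − 2 = 40.
Two-sided p = 2·P(T_{40} > |t|) ≈ 0.0189.
So 0.01 ≤ p < 0.05.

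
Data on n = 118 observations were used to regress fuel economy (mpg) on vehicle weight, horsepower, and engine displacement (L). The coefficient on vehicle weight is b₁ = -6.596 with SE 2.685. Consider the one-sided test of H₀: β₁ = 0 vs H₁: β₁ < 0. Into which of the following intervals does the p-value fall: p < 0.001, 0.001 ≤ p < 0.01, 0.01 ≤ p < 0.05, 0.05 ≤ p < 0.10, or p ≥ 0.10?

0.001 ≤ p < 0.01

t = -6.596 / 2.685 = -2.457.
df = n − k − 1 = 118 − 3 − 1 = 114.
One-sided p = P(T_{114} < t) ≈ 0.0078.
So 0.001 ≤ p < 0.01.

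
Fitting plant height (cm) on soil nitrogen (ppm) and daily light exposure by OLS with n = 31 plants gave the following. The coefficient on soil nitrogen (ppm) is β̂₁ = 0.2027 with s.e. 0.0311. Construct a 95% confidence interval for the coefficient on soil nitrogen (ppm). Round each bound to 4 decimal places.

(0.1390, 0.2664)

df = n − k − 1 = 31 − 2 − 1 = 28.
t* = t_{0.025, 28} = 2.048407.
Margin = t* × SE = 2.048407 × 0.0311 = 0.063705.
CI: 0.2027 ± 0.063705 → (0.1390, 0.2664).
With 95% confidence, each one-unit increase in soil nitrogen (ppm) is associated with a change of between 0.1390 and 0.2664 cm in plant height, holding the other predictors fixed.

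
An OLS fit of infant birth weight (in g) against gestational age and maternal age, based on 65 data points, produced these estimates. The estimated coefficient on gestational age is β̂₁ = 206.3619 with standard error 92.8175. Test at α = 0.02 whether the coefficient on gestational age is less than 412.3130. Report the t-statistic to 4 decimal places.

t = -2.2189

H₀: β₁ = 412.3130 vs H₁: β₁ < 412.3130.
t = (β̂₁ − β₁⁰)/SE = (206.3619 − 412.3130) / 92.8175 = -2.2189.
df = n − k − 1 = 65 − 2 − 1 = 62.
One-sided p ≈ 0.0151, which is < 0.02, so reject H₀.
There is evidence that the true slope on gestational age is below 412.3130 g per unit, holding the other predictors fixed.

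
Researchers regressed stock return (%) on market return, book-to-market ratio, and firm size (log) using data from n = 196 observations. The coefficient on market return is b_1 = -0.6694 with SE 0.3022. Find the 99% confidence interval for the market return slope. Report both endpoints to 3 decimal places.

df = n − k − 1 = 196 − 3 − 1 = 192.
t* = t_{0.005, 192} = 2.601678.
Margin = t* × SE = 2.601678 × 0.3022 = 0.78623.
CI: -0.6694 ± 0.78623 → (-1.456, 0.117).
With 99% confidence, each one-unit increase in market return is associated with a change of between -1.456 and 0.117 % in stock return, holding the other predictors fixed.

(-1.456, 0.117)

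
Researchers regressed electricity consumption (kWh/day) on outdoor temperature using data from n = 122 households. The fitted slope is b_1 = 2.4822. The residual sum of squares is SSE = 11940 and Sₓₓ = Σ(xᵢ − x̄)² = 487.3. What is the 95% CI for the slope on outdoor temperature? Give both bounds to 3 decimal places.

(1.588, 3.377)

MSE = SSE/(n − 2) = 11940/120 = 99.5.
SE(b_1) = √(MSE/Sₓₓ) = √(99.5/487.3) = 0.45187.
df = n − 2 = 120.
t* = t_{0.025, 120} = 1.97993.
Margin = t* × SE = 1.97993 × 0.45187 = 0.89467.
CI: 2.4822 ± 0.89467 → (1.588, 3.377).
With 95% confidence, each one-unit increase in outdoor temperature is associated with a change of between 1.588 and 3.377 kWh/day in electricity consumption.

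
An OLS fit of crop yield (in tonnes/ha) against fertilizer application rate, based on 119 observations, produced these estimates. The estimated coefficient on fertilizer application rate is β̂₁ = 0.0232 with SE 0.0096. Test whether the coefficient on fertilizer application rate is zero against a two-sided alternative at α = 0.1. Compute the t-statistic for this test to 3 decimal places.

t = 2.417

H₀: β₁ = 0 vs H₁: β₁ ≠ 0.
t = (β̂₁ − β₁⁰)/SE = 0.0232 / 0.0096 = 2.417.
df = n − 2 = 119 − 2 = 117.
Two-sided p ≈ 0.0172, which is < 0.1, so reject H₀.
There is evidence that fertilizer application rate is associated with crop yield.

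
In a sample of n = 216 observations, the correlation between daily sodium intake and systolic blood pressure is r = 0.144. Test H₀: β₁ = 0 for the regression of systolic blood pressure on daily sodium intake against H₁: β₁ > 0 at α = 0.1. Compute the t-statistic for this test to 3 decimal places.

t = 2.129

t = r·√(n − 2)/√(1 − r²) = 0.144·√214/√0.979264 = 2.129.
df = n − 2 = 214.
One-sided p ≈ 0.0172, which is < 0.1, so reject H₀.
There is evidence of a linear association between daily sodium intake and systolic blood pressure.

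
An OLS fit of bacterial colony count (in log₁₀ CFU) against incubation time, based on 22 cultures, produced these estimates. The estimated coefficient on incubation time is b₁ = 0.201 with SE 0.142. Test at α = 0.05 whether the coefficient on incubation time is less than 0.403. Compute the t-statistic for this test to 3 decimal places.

t = -1.423

H₀: β₁ = 0.403 vs H₁: β₁ < 0.403.
t = (b₁ − β₁⁰)/SE = (0.201 − 0.403) / 0.142 = -1.423.
df = n − 2 = 22 − 2 = 20.
One-sided p ≈ 0.0851, which is ≥ 0.05, so fail to reject H₀.
The data do not give significant evidence that the true slope on incubation time is below 0.403 log₁₀ CFU per unit.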